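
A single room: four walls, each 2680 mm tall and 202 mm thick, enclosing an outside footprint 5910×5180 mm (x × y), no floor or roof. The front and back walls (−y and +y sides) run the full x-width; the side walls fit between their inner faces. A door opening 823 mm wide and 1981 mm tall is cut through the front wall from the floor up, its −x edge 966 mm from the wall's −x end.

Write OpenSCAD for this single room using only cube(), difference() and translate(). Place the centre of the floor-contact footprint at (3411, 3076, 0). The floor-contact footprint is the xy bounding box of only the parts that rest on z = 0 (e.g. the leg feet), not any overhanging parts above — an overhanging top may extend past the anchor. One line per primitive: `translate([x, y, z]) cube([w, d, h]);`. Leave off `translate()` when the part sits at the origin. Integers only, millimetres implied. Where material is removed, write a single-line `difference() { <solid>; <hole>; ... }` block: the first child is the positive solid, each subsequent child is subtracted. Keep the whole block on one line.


difference() { translate([456, 486, 0]) cube([5910, 202, 2680]); translate([1422, 486, 0]) cube([823, 202, 1981]); }
translate([456, 5464, 0]) cube([5910, 202, 2680]);
translate([456, 688, 0]) cube([202, 4776, 2680]);
translate([6164, 688, 0]) cube([202, 4776, 2680]);


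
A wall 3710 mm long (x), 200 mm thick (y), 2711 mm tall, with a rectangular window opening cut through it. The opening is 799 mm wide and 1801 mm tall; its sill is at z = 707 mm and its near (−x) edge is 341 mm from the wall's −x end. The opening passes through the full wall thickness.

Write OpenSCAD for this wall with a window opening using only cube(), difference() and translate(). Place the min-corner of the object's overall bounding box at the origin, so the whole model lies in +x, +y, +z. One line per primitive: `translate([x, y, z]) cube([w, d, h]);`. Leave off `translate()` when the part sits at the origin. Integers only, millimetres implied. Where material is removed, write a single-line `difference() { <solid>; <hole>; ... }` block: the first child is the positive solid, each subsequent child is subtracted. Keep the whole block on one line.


difference() { cube([3710, 200, 2711]); translate([341, 0, 707]) cube([799, 200, 1801]); }


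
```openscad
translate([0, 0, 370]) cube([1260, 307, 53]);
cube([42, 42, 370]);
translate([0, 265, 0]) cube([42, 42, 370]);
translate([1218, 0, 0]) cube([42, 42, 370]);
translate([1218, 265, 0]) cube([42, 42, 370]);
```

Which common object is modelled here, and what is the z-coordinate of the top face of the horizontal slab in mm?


A bench. The seat-top height is 423 mm.

A long slab on four corner posts — a bench. The slab sits at z = 370 with thickness 53, so the top is 370 + 53 = 423 mm.


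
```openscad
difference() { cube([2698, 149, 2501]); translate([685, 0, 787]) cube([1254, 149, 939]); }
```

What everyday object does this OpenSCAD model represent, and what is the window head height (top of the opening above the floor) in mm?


A wall with a window opening. The window head height is 1726 mm.

A wall with a rectangular opening subtracted — a window. Sill at z = 787, opening 939 mm tall, so the head is at 787 + 939 = 1726 mm.


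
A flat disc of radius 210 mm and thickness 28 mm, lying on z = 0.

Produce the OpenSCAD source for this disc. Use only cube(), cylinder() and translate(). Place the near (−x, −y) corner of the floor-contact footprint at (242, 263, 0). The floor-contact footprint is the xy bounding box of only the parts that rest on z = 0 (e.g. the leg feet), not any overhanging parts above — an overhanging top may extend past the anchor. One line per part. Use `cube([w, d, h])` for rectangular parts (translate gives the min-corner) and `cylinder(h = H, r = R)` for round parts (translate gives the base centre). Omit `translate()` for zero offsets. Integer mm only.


translate([452, 473, 0]) cylinder(h = 28, r = 210);


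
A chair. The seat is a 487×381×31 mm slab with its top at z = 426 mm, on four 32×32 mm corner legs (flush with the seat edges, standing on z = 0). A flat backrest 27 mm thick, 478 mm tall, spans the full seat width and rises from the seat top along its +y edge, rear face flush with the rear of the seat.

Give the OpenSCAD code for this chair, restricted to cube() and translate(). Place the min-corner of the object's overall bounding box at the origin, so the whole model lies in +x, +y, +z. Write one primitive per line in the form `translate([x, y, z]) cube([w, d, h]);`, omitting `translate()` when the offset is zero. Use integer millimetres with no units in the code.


// leg_h = 426 - 31 = 395
translate([0, 0, 395]) cube([487, 381, 31]);
cube([32, 32, 395]);
translate([455, 0, 0]) cube([32, 32, 395]);
translate([0, 349, 0]) cube([32, 32, 395]);
translate([455, 349, 0]) cube([32, 32, 395]);
translate([0, 354, 426]) cube([487, 27, 478]);


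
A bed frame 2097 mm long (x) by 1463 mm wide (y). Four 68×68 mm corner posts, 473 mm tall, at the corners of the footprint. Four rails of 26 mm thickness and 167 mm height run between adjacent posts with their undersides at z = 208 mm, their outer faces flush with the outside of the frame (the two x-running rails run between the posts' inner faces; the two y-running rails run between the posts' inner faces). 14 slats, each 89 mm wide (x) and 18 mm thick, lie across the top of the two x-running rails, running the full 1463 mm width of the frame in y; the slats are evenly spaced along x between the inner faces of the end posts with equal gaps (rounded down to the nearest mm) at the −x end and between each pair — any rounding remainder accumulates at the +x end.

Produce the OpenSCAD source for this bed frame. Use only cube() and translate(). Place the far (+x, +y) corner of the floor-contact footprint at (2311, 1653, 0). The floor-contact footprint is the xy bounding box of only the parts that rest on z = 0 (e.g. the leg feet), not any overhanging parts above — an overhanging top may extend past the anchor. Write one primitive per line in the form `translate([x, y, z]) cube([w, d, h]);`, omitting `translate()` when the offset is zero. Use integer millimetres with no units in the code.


// slat z = rail_z + rail_h = 208 + 167 = 375
// slat gap = ⌊(1961 − 14·89) / 15⌋ = 47
translate([214, 190, 0]) cube([68, 68, 473]);
translate([214, 1585, 0]) cube([68, 68, 473]);
translate([2243, 190, 0]) cube([68, 68, 473]);
translate([2243, 1585, 0]) cube([68, 68, 473]);
translate([282, 190, 208]) cube([1961, 26, 167]);
translate([282, 1627, 208]) cube([1961, 26, 167]);
translate([214, 258, 208]) cube([26, 1327, 167]);
translate([2285, 258, 208]) cube([26, 1327, 167]);
translate([329, 190, 375]) cube([89, 1463, 18]);
translate([465, 190, 375]) cube([89, 1463, 18]);
translate([601, 190, 375]) cube([89, 1463, 18]);
translate([737, 190, 375]) cube([89, 1463, 18]);
translate([873, 190, 375]) cube([89, 1463, 18]);
translate([1009, 190, 375]) cube([89, 1463, 18]);
translate([1145, 190, 375]) cube([89, 1463, 18]);
translate([1281, 190, 375]) cube([89, 1463, 18]);
translate([1417, 190, 375]) cube([89, 1463, 18]);
translate([1553, 190, 375]) cube([89, 1463, 18]);
translate([1689, 190, 375]) cube([89, 1463, 18]);
translate([1825, 190, 375]) cube([89, 1463, 18]);
translate([1961, 190, 375]) cube([89, 1463, 18]);
translate([2097, 190, 375]) cube([89, 1463, 18]);


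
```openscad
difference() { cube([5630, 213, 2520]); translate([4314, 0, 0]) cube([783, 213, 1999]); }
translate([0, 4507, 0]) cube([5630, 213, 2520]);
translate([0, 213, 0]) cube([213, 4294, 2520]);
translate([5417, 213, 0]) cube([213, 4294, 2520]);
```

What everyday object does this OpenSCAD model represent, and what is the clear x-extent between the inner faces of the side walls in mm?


A single room. The interior width is 5204 mm.

Four walls enclosing a rectangle with a door in the front wall — a room. Outside width 5630 minus two 213 mm walls gives 5204 mm.


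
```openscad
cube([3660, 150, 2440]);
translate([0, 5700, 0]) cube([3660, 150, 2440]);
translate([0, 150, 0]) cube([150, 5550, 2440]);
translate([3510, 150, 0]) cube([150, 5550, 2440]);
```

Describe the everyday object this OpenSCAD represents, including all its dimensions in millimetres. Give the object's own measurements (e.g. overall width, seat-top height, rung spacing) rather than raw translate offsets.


The wall frame of a small rectangular building: four walls, each 2440 mm tall and 150 mm thick, enclosing a footprint 3660 mm (x) by 5850 mm (y) outside-to-outside, with no floor or roof. The front and back walls (the −y and +y sides) span the full width; the two side walls fit between them.


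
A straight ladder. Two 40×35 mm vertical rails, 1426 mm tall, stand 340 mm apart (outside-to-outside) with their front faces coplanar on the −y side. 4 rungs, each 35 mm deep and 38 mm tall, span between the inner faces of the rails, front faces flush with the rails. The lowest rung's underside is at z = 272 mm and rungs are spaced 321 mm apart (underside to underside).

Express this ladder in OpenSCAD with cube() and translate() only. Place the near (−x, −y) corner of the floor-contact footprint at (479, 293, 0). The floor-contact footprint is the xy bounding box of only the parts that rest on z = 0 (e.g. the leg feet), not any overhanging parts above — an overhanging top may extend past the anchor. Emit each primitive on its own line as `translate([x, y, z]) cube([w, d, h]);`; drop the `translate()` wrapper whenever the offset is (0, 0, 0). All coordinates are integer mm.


// rung span = 340 - 2*40 = 260
// rung[k] z = 272 + k*321
translate([479, 293, 0]) cube([40, 35, 1426]);
translate([779, 293, 0]) cube([40, 35, 1426]);
translate([519, 293, 272]) cube([260, 35, 38]);
translate([519, 293, 593]) cube([260, 35, 38]);
translate([519, 293, 914]) cube([260, 35, 38]);
translate([519, 293, 1235]) cube([260, 35, 38]);


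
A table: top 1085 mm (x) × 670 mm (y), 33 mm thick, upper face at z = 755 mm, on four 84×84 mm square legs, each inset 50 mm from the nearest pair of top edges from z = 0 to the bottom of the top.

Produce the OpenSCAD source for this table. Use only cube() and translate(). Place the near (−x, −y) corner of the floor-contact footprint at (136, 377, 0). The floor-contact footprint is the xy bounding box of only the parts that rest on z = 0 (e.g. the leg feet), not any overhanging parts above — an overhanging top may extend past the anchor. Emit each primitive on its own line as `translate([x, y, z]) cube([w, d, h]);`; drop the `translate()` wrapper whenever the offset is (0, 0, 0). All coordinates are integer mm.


translate([86, 327, 722]) cube([1085, 670, 33]);
translate([136, 377, 0]) cube([84, 84, 722]);
translate([1037, 377, 0]) cube([84, 84, 722]);
translate([136, 863, 0]) cube([84, 84, 722]);
translate([1037, 863, 0]) cube([84, 84, 722]);


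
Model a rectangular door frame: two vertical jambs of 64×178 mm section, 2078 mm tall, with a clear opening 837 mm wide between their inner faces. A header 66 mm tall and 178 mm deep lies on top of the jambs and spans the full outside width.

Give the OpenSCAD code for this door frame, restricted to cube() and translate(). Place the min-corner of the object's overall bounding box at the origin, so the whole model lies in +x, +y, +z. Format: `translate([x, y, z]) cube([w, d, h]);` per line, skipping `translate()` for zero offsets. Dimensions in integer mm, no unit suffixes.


cube([64, 178, 2078]);
translate([901, 0, 0]) cube([64, 178, 2078]);
translate([0, 0, 2078]) cube([965, 178, 66]);


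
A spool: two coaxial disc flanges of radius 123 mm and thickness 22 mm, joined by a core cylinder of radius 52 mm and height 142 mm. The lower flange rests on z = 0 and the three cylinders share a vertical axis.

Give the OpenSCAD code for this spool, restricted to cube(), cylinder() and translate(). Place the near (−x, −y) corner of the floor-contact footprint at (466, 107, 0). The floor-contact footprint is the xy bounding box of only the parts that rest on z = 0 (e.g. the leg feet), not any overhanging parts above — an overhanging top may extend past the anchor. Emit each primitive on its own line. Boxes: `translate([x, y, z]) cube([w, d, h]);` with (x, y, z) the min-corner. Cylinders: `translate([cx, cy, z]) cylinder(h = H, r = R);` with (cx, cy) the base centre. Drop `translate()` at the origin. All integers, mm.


translate([589, 230, 0]) cylinder(h = 22, r = 123);
translate([589, 230, 22]) cylinder(h = 142, r = 52);
translate([589, 230, 164]) cylinder(h = 22, r = 123);


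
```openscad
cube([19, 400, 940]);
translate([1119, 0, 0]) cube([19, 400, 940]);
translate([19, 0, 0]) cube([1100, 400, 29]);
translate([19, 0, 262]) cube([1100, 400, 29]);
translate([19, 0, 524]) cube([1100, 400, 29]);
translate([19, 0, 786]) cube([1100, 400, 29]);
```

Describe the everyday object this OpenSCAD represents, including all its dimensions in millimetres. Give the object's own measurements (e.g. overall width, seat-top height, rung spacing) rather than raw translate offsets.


An open bookshelf. Two side panels, each 19 mm thick, 400 mm deep and 940 mm tall, stand 1138 mm apart (outside-to-outside). Between them sit 4 shelves, each 29 mm thick and 400 mm deep, spanning the full gap between the sides. The bottom shelf rests on the floor (its underside at z = 0) and the clear gap between one shelf's top and the next shelf's underside is 233 mm.


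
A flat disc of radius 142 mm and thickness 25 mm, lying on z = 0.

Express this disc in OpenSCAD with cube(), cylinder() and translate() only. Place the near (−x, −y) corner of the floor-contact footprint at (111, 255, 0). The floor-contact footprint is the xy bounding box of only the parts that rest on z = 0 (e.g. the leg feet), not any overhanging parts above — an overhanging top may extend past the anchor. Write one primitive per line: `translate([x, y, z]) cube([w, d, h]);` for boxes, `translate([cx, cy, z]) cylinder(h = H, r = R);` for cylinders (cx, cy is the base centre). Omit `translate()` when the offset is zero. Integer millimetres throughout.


translate([253, 397, 0]) cylinder(h = 25, r = 142);


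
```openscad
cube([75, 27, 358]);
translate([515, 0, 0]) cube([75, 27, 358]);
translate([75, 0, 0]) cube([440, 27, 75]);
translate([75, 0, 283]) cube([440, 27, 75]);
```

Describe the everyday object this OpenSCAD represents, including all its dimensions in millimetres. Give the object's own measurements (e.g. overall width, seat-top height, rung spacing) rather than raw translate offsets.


A rectangular picture frame lying in the x–z plane (depth along y). The opening is 440 mm wide (x) by 208 mm tall (z), surrounded by a border 75 mm wide on all four sides. The frame is 27 mm deep and is made of two full-height vertical stiles with two horizontal rails fitted between them.


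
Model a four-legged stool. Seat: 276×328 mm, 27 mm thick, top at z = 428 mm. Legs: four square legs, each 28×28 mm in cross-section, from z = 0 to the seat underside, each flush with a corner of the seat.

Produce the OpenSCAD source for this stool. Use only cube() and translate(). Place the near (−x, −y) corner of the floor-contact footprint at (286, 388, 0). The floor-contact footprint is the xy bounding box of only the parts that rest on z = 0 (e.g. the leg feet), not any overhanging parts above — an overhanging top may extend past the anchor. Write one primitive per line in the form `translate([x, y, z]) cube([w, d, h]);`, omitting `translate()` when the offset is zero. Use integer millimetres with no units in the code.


translate([286, 388, 401]) cube([276, 328, 27]);
translate([286, 388, 0]) cube([28, 28, 401]);
translate([534, 388, 0]) cube([28, 28, 401]);
translate([286, 688, 0]) cube([28, 28, 401]);
translate([534, 688, 0]) cube([28, 28, 401]);


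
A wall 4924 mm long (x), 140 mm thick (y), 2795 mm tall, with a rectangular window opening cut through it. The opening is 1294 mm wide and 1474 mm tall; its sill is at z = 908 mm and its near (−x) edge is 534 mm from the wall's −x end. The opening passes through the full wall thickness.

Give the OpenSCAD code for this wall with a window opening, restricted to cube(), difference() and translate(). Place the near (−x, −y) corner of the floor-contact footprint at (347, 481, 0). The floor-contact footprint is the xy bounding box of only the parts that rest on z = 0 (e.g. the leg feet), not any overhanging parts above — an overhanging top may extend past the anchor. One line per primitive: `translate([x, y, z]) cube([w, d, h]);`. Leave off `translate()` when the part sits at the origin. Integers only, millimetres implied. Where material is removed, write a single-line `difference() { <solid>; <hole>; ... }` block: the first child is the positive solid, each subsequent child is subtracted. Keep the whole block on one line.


difference() { translate([347, 481, 0]) cube([4924, 140, 2795]); translate([881, 481, 908]) cube([1294, 140, 1474]); }


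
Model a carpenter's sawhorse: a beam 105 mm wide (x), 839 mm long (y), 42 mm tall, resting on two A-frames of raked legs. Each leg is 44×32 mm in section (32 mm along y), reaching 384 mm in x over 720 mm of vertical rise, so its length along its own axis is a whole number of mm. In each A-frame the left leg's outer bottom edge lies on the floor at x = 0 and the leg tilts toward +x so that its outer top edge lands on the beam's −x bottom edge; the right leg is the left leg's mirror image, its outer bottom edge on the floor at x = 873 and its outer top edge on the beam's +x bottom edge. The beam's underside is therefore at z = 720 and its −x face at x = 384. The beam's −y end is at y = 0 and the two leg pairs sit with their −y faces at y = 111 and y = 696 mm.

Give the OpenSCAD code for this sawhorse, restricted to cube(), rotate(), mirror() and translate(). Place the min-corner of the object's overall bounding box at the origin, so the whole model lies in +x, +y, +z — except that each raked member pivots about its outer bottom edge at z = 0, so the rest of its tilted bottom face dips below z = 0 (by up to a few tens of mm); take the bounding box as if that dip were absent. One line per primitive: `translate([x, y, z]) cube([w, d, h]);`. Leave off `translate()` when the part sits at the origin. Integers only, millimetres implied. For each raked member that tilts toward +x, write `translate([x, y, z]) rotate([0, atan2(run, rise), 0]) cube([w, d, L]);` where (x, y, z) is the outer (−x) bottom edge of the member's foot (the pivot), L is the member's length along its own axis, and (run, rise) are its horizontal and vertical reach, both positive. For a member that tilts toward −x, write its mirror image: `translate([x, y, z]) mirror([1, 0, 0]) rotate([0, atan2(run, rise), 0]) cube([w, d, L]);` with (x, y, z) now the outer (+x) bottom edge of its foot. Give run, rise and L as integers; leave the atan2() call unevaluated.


// leg length = √(384² + 720²) = 816
// right-leg outer foot x = 2·384 + 105 = 873
// beam min-corner = (384, 0, 720)
translate([384, 0, 720]) cube([105, 839, 42]);
translate([0, 111, 0]) rotate([0, atan2(384, 720), 0]) cube([44, 32, 816]);
translate([873, 111, 0]) mirror([1, 0, 0]) rotate([0, atan2(384, 720), 0]) cube([44, 32, 816]);
translate([0, 696, 0]) rotate([0, atan2(384, 720), 0]) cube([44, 32, 816]);
translate([873, 696, 0]) mirror([1, 0, 0]) rotate([0, atan2(384, 720), 0]) cube([44, 32, 816]);


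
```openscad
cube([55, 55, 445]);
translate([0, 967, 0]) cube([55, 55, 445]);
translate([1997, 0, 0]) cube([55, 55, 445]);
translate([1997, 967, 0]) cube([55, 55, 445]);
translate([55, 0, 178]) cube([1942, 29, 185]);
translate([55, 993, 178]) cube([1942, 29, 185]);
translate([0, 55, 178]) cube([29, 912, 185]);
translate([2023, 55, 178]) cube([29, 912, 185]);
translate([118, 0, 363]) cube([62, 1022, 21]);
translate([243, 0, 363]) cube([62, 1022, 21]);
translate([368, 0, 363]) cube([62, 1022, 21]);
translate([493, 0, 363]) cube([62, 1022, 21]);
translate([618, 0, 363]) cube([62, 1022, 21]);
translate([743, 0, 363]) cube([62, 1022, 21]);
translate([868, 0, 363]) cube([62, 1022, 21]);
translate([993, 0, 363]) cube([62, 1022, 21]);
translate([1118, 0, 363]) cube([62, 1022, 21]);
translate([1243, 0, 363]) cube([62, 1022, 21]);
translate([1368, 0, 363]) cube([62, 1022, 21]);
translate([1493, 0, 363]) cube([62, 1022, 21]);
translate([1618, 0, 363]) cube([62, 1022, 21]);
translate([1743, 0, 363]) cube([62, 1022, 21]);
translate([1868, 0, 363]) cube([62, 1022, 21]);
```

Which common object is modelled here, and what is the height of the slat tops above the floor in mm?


A bed frame. The slat-top height is 384 mm.

Four posts, four rails, and a row of slats — a bed frame. Slats sit on the rails at z = 178 + 185 = 363; with slat thickness 21, the top is 384 mm.


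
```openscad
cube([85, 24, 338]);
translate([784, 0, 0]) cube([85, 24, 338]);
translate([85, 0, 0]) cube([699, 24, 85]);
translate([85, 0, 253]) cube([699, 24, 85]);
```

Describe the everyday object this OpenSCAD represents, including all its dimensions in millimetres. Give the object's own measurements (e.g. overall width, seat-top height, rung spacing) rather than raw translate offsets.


A rectangular picture frame lying in the x–z plane (depth along y). The opening is 699 mm wide (x) by 168 mm tall (z), surrounded by a border 85 mm wide on all four sides. The frame is 24 mm deep and is made of two full-height vertical stiles with two horizontal rails fitted between them.


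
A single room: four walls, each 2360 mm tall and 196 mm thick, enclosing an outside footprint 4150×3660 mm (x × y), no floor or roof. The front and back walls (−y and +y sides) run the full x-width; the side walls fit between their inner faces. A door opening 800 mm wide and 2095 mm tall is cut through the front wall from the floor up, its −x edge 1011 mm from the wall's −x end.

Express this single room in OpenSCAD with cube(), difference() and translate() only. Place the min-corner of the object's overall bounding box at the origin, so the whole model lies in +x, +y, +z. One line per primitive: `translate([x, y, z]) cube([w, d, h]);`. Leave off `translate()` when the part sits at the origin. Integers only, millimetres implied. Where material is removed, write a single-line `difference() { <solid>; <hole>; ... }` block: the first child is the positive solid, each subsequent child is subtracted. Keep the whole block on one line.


difference() { cube([4150, 196, 2360]); translate([1011, 0, 0]) cube([800, 196, 2095]); }
translate([0, 3464, 0]) cube([4150, 196, 2360]);
translate([0, 196, 0]) cube([196, 3268, 2360]);
translate([3954, 196, 0]) cube([196, 3268, 2360]);


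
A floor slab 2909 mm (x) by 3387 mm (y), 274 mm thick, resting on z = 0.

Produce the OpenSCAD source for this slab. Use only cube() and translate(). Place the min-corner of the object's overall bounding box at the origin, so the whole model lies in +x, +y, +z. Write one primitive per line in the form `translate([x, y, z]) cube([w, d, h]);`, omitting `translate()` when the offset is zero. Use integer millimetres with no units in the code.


cube([2909, 3387, 274]);


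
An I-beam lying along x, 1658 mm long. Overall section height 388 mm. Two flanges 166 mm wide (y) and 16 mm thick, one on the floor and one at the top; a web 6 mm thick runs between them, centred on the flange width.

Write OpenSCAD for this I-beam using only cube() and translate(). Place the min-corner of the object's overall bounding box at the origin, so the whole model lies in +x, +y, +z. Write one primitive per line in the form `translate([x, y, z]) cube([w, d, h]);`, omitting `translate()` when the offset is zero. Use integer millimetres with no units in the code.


cube([1658, 166, 16]);
translate([0, 80, 16]) cube([1658, 6, 356]);
translate([0, 0, 372]) cube([1658, 166, 16]);


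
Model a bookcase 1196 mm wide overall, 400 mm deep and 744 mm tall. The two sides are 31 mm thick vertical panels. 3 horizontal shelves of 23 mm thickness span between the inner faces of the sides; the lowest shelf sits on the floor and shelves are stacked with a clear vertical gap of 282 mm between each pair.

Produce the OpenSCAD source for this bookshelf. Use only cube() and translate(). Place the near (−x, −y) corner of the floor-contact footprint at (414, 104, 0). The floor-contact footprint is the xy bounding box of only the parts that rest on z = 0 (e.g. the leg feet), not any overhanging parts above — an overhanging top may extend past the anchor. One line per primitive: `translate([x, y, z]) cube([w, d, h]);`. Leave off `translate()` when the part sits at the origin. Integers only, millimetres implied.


translate([414, 104, 0]) cube([31, 400, 744]);
translate([1579, 104, 0]) cube([31, 400, 744]);
translate([445, 104, 0]) cube([1134, 400, 23]);
translate([445, 104, 305]) cube([1134, 400, 23]);
translate([445, 104, 610]) cube([1134, 400, 23]);


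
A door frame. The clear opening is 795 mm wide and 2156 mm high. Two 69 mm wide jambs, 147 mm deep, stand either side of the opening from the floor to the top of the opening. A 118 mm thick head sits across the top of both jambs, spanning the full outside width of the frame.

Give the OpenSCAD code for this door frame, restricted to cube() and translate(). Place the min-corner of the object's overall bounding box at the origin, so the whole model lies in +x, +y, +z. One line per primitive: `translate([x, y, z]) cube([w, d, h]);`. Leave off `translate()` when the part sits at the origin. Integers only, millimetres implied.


cube([69, 147, 2156]);
translate([864, 0, 0]) cube([69, 147, 2156]);
translate([0, 0, 2156]) cube([933, 147, 118]);


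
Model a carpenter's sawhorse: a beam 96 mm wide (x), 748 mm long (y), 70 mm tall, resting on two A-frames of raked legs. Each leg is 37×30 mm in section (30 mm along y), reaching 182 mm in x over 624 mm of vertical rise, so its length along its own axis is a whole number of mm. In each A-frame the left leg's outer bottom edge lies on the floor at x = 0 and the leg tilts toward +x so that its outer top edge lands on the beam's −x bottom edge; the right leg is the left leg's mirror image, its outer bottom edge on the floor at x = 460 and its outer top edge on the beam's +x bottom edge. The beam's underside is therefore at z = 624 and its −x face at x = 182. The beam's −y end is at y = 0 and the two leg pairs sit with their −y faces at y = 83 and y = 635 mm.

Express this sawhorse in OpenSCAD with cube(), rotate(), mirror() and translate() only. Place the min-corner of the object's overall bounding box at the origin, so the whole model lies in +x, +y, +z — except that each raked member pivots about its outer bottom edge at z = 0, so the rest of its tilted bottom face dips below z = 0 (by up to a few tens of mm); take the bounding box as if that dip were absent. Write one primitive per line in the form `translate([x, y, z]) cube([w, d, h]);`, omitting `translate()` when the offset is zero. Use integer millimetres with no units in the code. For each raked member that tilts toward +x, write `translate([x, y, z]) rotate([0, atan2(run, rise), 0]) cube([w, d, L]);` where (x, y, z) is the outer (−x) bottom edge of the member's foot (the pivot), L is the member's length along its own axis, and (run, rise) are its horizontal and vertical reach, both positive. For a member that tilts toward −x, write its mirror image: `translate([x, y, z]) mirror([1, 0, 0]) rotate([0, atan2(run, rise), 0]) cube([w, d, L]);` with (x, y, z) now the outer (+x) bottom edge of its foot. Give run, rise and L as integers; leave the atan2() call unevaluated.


translate([182, 0, 624]) cube([96, 748, 70]);
translate([0, 83, 0]) rotate([0, atan2(182, 624), 0]) cube([37, 30, 650]);
translate([460, 83, 0]) mirror([1, 0, 0]) rotate([0, atan2(182, 624), 0]) cube([37, 30, 650]);
translate([0, 635, 0]) rotate([0, atan2(182, 624), 0]) cube([37, 30, 650]);
translate([460, 635, 0]) mirror([1, 0, 0]) rotate([0, atan2(182, 624), 0]) cube([37, 30, 650]);


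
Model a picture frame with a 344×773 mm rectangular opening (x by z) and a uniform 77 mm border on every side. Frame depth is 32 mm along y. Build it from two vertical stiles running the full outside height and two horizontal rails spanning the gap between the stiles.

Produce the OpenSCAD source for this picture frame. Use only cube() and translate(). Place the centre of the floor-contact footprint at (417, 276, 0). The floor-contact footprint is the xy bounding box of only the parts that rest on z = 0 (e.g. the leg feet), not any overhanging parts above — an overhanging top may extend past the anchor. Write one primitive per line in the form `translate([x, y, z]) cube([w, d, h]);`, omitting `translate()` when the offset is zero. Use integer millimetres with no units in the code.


translate([168, 260, 0]) cube([77, 32, 927]);
translate([589, 260, 0]) cube([77, 32, 927]);
translate([245, 260, 0]) cube([344, 32, 77]);
translate([245, 260, 850]) cube([344, 32, 77]);


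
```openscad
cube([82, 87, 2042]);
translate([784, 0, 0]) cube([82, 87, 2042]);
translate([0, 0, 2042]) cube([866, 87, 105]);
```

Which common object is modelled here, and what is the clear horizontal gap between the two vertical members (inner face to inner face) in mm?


A door frame. The clear opening width is 702 mm.

Two 2042 mm tall posts with a header on top — a door frame. The left jamb is 82 mm wide at x = 0; the right jamb starts at x = 784. The clear opening is 784 − 82 = 702 mm.


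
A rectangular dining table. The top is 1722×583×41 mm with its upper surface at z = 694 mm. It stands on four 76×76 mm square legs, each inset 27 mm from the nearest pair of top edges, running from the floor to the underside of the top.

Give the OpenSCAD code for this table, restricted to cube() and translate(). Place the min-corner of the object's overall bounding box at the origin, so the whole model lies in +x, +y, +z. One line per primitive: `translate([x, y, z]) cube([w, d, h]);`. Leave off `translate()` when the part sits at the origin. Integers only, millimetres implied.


// leg_h = 694 - 41 = 653
translate([0, 0, 653]) cube([1722, 583, 41]);
translate([27, 27, 0]) cube([76, 76, 653]);
translate([1619, 27, 0]) cube([76, 76, 653]);
translate([27, 480, 0]) cube([76, 76, 653]);
translate([1619, 480, 0]) cube([76, 76, 653]);


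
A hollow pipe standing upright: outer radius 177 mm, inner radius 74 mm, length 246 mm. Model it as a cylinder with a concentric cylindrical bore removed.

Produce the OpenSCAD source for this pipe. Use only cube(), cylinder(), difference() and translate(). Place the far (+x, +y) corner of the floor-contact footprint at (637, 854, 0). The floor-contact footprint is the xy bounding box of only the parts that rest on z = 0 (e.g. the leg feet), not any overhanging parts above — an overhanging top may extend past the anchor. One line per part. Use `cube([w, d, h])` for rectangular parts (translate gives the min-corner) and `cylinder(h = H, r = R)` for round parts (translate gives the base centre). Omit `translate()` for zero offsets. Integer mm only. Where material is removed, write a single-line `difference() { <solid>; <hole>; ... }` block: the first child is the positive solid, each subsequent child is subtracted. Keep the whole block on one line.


difference() { translate([460, 677, 0]) cylinder(h = 246, r = 177); translate([460, 677, 0]) cylinder(h = 246, r = 74); }


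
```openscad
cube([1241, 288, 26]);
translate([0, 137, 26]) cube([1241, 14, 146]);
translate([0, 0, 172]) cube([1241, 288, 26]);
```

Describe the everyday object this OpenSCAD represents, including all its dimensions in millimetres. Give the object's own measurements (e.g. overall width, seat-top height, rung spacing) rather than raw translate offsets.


An I-beam lying along x, 1241 mm long. Overall section height 198 mm. Two flanges 288 mm wide (y) and 26 mm thick, one on the floor and one at the top; a web 14 mm thick runs between them, centred on the flange width.


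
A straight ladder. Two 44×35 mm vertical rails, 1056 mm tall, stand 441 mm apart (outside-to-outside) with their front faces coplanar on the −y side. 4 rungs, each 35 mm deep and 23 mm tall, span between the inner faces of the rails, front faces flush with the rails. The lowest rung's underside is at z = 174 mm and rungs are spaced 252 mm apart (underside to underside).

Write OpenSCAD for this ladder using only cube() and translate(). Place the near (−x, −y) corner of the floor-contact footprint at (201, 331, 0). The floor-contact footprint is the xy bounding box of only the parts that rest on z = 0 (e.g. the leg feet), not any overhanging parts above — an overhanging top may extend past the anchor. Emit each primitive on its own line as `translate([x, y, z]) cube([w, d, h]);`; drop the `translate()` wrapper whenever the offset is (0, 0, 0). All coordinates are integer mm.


translate([201, 331, 0]) cube([44, 35, 1056]);
translate([598, 331, 0]) cube([44, 35, 1056]);
translate([245, 331, 174]) cube([353, 35, 23]);
translate([245, 331, 426]) cube([353, 35, 23]);
translate([245, 331, 678]) cube([353, 35, 23]);
translate([245, 331, 930]) cube([353, 35, 23]);


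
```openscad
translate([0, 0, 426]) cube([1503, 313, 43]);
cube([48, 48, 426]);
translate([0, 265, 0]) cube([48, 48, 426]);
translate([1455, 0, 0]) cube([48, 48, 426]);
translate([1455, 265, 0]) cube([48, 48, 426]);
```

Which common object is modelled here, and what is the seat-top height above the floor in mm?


A bench. The seat-top height is 469 mm.

A long slab on four corner posts — a bench. The slab sits at z = 426 with thickness 43, so the top is 426 + 43 = 469 mm.


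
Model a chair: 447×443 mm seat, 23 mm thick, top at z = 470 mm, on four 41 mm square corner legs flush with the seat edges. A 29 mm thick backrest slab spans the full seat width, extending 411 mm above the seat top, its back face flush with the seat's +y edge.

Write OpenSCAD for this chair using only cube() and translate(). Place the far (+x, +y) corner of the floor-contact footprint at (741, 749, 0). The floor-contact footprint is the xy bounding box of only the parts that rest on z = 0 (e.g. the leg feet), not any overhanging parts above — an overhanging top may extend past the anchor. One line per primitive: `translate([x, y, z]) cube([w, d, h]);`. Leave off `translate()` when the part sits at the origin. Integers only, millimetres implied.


// leg_h = 470 - 23 = 447
translate([294, 306, 447]) cube([447, 443, 23]);
translate([294, 306, 0]) cube([41, 41, 447]);
translate([700, 306, 0]) cube([41, 41, 447]);
translate([294, 708, 0]) cube([41, 41, 447]);
translate([700, 708, 0]) cube([41, 41, 447]);
translate([294, 720, 470]) cube([447, 29, 411]);


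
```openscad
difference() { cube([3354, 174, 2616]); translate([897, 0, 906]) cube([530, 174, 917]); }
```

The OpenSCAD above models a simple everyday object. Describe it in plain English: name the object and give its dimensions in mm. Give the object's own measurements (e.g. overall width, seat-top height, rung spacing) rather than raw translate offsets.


A wall 3354 mm long (x), 174 mm thick (y), 2616 mm tall, with a rectangular window opening cut through it. The opening is 530 mm wide and 917 mm tall; its sill is at z = 906 mm and its near (−x) edge is 897 mm from the wall's −x end. The opening passes through the full wall thickness.


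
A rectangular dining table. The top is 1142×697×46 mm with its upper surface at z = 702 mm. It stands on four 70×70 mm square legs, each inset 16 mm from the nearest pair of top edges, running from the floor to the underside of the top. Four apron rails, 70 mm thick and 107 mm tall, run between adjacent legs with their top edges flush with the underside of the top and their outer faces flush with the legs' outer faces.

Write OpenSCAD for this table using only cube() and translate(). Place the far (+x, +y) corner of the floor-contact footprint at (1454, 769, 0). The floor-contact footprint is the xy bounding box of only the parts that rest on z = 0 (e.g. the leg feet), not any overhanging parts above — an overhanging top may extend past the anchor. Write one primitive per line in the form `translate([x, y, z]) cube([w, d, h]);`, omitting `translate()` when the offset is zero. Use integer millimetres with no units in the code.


// leg_h = 702 - 46 = 656
// apron z = 656 - 107 = 549
translate([328, 88, 656]) cube([1142, 697, 46]);
translate([344, 104, 0]) cube([70, 70, 656]);
translate([1384, 104, 0]) cube([70, 70, 656]);
translate([344, 699, 0]) cube([70, 70, 656]);
translate([1384, 699, 0]) cube([70, 70, 656]);
translate([414, 104, 549]) cube([970, 70, 107]);
translate([414, 699, 549]) cube([970, 70, 107]);
translate([344, 174, 549]) cube([70, 525, 107]);
translate([1384, 174, 549]) cube([70, 525, 107]);


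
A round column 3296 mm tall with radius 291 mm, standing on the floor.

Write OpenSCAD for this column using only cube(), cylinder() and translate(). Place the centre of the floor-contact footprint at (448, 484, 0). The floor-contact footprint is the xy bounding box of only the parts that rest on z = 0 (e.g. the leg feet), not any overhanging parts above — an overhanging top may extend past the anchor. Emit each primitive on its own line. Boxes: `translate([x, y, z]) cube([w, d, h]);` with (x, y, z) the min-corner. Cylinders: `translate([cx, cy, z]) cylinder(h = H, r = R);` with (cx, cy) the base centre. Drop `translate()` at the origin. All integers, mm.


translate([448, 484, 0]) cylinder(h = 3296, r = 291);


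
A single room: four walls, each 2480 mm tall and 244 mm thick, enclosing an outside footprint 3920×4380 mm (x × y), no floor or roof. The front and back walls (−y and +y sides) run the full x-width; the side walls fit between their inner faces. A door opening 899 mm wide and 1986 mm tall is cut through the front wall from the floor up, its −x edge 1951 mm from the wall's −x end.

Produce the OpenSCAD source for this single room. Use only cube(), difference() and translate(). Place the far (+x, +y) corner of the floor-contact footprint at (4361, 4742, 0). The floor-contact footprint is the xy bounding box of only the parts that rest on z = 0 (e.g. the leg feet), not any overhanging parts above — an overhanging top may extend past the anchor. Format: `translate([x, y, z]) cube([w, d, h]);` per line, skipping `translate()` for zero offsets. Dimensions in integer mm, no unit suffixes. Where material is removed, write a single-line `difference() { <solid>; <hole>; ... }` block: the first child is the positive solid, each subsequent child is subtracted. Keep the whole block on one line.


difference() { translate([441, 362, 0]) cube([3920, 244, 2480]); translate([2392, 362, 0]) cube([899, 244, 1986]); }
translate([441, 4498, 0]) cube([3920, 244, 2480]);
translate([441, 606, 0]) cube([244, 3892, 2480]);
translate([4117, 606, 0]) cube([244, 3892, 2480]);


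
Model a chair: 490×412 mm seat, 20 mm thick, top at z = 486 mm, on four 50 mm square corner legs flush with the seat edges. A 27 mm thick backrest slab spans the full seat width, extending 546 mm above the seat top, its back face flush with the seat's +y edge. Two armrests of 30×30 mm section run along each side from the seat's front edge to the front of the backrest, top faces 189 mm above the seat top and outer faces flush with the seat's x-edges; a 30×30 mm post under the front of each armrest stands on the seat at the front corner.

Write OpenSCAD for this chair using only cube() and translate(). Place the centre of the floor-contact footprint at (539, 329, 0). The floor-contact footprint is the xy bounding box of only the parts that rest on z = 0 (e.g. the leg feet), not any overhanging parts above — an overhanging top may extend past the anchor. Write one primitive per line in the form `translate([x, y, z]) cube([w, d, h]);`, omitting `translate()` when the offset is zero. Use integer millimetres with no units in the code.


translate([294, 123, 466]) cube([490, 412, 20]);
translate([294, 123, 0]) cube([50, 50, 466]);
translate([734, 123, 0]) cube([50, 50, 466]);
translate([294, 485, 0]) cube([50, 50, 466]);
translate([734, 485, 0]) cube([50, 50, 466]);
translate([294, 508, 486]) cube([490, 27, 546]);
translate([294, 123, 645]) cube([30, 385, 30]);
translate([754, 123, 645]) cube([30, 385, 30]);
translate([294, 123, 486]) cube([30, 30, 159]);
translate([754, 123, 486]) cube([30, 30, 159]);
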